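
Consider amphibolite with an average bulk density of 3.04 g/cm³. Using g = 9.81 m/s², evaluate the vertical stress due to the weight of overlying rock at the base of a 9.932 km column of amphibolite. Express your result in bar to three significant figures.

2960 bar

amphibolite: 3040 kg/m³ × 9.81 m/s² × 9932 m = 2.962×10^8 Pa = 2962 bar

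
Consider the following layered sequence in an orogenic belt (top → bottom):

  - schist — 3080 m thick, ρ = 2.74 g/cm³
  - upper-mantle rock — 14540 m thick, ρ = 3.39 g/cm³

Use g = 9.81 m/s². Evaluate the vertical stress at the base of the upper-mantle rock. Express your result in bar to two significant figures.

5700 bar

schist: 2740 kg/m³ × 9.81 m/s² × 3080 m = 8.279×10^7 Pa = 827.9 bar
upper-mantle rock: 3390 kg/m³ × 9.81 m/s² × 14540 m = 4.835×10^8 Pa = 4835 bar
Total = 827.9 + 4835 = 5663.3 bar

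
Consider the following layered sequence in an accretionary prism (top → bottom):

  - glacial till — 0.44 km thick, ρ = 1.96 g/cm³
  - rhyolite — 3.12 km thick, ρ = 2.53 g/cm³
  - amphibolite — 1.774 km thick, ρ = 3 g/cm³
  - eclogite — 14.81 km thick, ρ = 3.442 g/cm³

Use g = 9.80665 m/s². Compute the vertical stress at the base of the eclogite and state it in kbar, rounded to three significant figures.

glacial till: 1960 kg/m³ × 9.80665 m/s² × 440 m = 8.457×10^6 Pa = 0.08457 kbar
rhyolite: 2530 kg/m³ × 9.80665 m/s² × 3120 m = 7.741×10^7 Pa = 0.7741 kbar
amphibolite: 3000 kg/m³ × 9.80665 m/s² × 1774 m = 5.219×10^7 Pa = 0.5219 kbar
eclogite: 3442 kg/m³ × 9.80665 m/s² × 14810 m = 4.999×10^8 Pa = 4.999 kbar
Total = 0.08457 + 0.7741 + 0.5219 + 4.999 = 6.3796 kbar

6.38 kbar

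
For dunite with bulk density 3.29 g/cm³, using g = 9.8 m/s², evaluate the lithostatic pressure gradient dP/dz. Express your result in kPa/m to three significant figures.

dP/dz = ρg = 3290 kg/m³ × 9.8 m/s² = 32242 Pa/m
= 32242 Pa/m × (1 kPa/m / 1000.0 Pa/m) = 32.242 kPa/m

32.2 kPa/m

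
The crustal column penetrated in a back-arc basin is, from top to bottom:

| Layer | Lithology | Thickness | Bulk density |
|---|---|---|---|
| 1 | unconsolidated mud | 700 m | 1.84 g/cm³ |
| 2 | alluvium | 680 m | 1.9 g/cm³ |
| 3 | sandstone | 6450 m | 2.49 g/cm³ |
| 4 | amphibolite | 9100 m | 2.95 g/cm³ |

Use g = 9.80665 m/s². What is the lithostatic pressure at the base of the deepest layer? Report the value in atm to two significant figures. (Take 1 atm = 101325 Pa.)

4400 atm

unconsolidated mud: 1840 kg/m³ × 9.80665 m/s² × 700 m = 1.263×10^7 Pa = 124.7 atm
alluvium: 1900 kg/m³ × 9.80665 m/s² × 680 m = 1.267×10^7 Pa = 125.0 atm
sandstone: 2490 kg/m³ × 9.80665 m/s² × 6450 m = 1.575×10^8 Pa = 1554 atm
amphibolite: 2950 kg/m³ × 9.80665 m/s² × 9100 m = 2.633×10^8 Pa = 2598 atm
Total = 124.7 + 125.0 + 1554 + 2598 = 4402.3 atm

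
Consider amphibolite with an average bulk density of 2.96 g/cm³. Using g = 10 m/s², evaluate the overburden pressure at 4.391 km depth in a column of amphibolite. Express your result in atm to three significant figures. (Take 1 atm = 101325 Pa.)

1280 atm

amphibolite: 2960 kg/m³ × 10 m/s² × 4391 m = 1.300×10^8 Pa = 1283 atm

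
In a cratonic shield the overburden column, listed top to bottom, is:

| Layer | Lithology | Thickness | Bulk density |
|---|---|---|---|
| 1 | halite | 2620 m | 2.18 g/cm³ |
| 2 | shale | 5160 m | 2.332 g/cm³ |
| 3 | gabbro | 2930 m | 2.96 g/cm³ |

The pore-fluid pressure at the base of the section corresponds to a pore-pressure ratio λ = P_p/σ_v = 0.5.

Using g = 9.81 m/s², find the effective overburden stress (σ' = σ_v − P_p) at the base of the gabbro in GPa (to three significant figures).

0.130 GPa

Overburden (lithostatic) stress σ_v:
halite: 2180 kg/m³ × 9.81 m/s² × 2620 m = 5.603×10^7 Pa = 56.03 MPa
shale: 2332 kg/m³ × 9.81 m/s² × 5160 m = 1.180×10^8 Pa = 118.0 MPa
gabbro: 2960 kg/m³ × 9.81 m/s² × 2930 m = 8.508×10^7 Pa = 85.08 MPa
Total = 56.03 + 118.0 + 85.08 = 259.16 MPa
Pore pressure P_p = λ·σ_v = 0.5 × 259.2 MPa = 129.6 MPa
Effective stress σ' = σ_v − P_p = 259.2 − 129.6 = 129.58 MPa = 0.12958 GPa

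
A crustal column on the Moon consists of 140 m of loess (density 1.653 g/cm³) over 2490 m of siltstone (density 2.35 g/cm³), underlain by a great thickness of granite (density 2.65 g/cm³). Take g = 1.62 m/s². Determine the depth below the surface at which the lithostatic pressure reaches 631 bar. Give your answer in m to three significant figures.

15000 m

Pressure at base of upper layers: 1653×1.62×140 + 2350×1.62×2490 = 9.854×10^6 Pa = 98.54 bar
Remaining pressure to be supplied by granite: 6.310×10^7 − 9.854×10^6 = 5.325×10^7 Pa
Additional depth in granite = 5.325×10^7 Pa / (2650 kg/m³ × 1.62 m/s²) = 12403 m
Total depth = 2630 m + 12403 m = 15033 m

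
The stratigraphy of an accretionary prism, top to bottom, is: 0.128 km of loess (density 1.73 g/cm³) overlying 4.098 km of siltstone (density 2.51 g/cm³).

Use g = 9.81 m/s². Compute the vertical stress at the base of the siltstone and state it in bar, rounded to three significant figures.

1030 bar

loess: 1730 kg/m³ × 9.81 m/s² × 128 m = 2.172×10^6 Pa = 21.72 bar
siltstone: 2510 kg/m³ × 9.81 m/s² × 4098 m = 1.009×10^8 Pa = 1009 bar
Total = 21.72 + 1009 = 1030.8 bar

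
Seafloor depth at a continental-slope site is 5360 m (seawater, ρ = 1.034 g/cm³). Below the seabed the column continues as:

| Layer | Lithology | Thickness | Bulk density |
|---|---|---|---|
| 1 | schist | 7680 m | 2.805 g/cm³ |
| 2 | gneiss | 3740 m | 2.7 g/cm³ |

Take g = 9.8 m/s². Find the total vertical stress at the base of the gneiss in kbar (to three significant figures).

seawater: 1034 kg/m³ × 9.8 m/s² × 5360 m = 5.431×10^7 Pa = 0.5431 kbar
schist: 2805 kg/m³ × 9.8 m/s² × 7680 m = 2.111×10^8 Pa = 2.111 kbar
gneiss: 2700 kg/m³ × 9.8 m/s² × 3740 m = 9.896×10^7 Pa = 0.9896 kbar
Total = 0.5431 + 2.111 + 0.9896 = 3.6439 kbar

3.64 kbar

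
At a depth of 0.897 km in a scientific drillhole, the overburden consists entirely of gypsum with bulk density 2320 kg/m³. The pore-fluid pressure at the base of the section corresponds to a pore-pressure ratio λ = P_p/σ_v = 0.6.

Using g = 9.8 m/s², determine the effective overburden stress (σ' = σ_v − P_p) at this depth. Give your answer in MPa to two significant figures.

Overburden (lithostatic) stress σ_v:
gypsum: 2320 kg/m³ × 9.8 m/s² × 897 m = 2.039×10^7 Pa = 20.39 MPa
Pore pressure P_p = λ·σ_v = 0.6 × 20.39 MPa = 12.24 MPa
Effective stress σ' = σ_v − P_p = 20.39 − 12.24 = 8.1577 MPa

8.2 MPa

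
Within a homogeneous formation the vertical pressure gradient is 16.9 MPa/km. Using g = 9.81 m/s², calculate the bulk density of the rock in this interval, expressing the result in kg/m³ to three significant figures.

ρ = (dP/dz)/g = 16.9 MPa/km / 9.81 m/s² = 16900 Pa/m / 9.81 m/s² = 1722.7 kg/m³

1720 kg/m³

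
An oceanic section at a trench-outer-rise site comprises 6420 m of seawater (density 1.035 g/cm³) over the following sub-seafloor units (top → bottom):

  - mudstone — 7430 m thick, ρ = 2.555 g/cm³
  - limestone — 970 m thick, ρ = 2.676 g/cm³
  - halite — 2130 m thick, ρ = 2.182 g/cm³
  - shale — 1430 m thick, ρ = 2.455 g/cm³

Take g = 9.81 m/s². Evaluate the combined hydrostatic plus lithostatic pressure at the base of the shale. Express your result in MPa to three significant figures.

seawater: 1035 kg/m³ × 9.81 m/s² × 6420 m = 6.518×10^7 Pa = 65.18 MPa
mudstone: 2555 kg/m³ × 9.81 m/s² × 7430 m = 1.862×10^8 Pa = 186.2 MPa
limestone: 2676 kg/m³ × 9.81 m/s² × 970 m = 2.546×10^7 Pa = 25.46 MPa
halite: 2182 kg/m³ × 9.81 m/s² × 2130 m = 4.559×10^7 Pa = 45.59 MPa
shale: 2455 kg/m³ × 9.81 m/s² × 1430 m = 3.444×10^7 Pa = 34.44 MPa
Total = 65.18 + 186.2 + 25.46 + 45.59 + 34.44 = 356.91 MPa

357 MPa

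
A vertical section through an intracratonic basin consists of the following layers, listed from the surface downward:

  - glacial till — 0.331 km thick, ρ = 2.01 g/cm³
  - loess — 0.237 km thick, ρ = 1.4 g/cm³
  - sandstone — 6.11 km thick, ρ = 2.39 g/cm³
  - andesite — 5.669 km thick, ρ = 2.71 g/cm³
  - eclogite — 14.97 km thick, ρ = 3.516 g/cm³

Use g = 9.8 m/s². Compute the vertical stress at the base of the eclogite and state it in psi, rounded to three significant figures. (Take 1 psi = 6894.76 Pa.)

119000 psi

glacial till: 2010 kg/m³ × 9.8 m/s² × 331 m = 6.520×10^6 Pa = 945.7 psi
loess: 1400 kg/m³ × 9.8 m/s² × 237 m = 3.252×10^6 Pa = 471.6 psi
sandstone: 2390 kg/m³ × 9.8 m/s² × 6110 m = 1.431×10^8 Pa = 20756 psi
andesite: 2710 kg/m³ × 9.8 m/s² × 5669 m = 1.506×10^8 Pa = 21836 psi
eclogite: 3516 kg/m³ × 9.8 m/s² × 14970 m = 5.158×10^8 Pa = 74813 psi
Total = 945.7 + 471.6 + 20756 + 21836 + 74813 = 1.1882×10^5 psi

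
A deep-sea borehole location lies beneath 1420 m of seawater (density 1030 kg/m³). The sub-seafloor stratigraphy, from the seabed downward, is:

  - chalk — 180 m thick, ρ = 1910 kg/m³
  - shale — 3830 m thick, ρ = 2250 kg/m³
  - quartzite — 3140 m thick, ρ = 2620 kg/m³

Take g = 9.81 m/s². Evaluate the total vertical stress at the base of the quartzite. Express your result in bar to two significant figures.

seawater: 1030 kg/m³ × 9.81 m/s² × 1420 m = 1.435×10^7 Pa = 143.5 bar
chalk: 1910 kg/m³ × 9.81 m/s² × 180 m = 3.373×10^6 Pa = 33.73 bar
shale: 2250 kg/m³ × 9.81 m/s² × 3830 m = 8.454×10^7 Pa = 845.4 bar
quartzite: 2620 kg/m³ × 9.81 m/s² × 3140 m = 8.070×10^7 Pa = 807.0 bar
Total = 143.5 + 33.73 + 845.4 + 807.0 = 1829.6 bar

1800 bar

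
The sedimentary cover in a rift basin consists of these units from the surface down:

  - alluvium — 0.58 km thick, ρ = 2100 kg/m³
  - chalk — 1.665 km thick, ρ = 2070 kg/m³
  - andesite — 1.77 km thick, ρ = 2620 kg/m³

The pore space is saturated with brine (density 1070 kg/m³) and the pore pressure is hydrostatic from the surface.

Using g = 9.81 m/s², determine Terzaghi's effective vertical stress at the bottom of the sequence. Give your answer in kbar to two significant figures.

Overburden (lithostatic) stress σ_v:
alluvium: 2100 kg/m³ × 9.81 m/s² × 580 m = 1.195×10^7 Pa = 11.95 MPa
chalk: 2070 kg/m³ × 9.81 m/s² × 1665 m = 3.381×10^7 Pa = 33.81 MPa
andesite: 2620 kg/m³ × 9.81 m/s² × 1770 m = 4.549×10^7 Pa = 45.49 MPa
Total = 11.95 + 33.81 + 45.49 = 91.252 MPa
Pore pressure P_p = 1070 kg/m³ × 9.81 m/s² × 4015 m = 4.214×10^7 Pa = 42.14 MPa
Effective stress σ' = σ_v − P_p = 91.25 − 42.14 = 49.108 MPa = 0.49108 kbar

0.49 kbar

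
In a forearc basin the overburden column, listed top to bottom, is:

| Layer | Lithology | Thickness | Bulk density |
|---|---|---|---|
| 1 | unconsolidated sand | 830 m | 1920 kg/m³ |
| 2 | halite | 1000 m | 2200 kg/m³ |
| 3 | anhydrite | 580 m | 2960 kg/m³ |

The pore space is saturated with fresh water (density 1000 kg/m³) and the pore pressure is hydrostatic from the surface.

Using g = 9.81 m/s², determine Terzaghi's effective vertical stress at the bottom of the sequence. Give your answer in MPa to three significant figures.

30.4 MPa

Overburden (lithostatic) stress σ_v:
unconsolidated sand: 1920 kg/m³ × 9.81 m/s² × 830 m = 1.563×10^7 Pa = 15.63 MPa
halite: 2200 kg/m³ × 9.81 m/s² × 1000 m = 2.158×10^7 Pa = 21.58 MPa
anhydrite: 2960 kg/m³ × 9.81 m/s² × 580 m = 1.684×10^7 Pa = 16.84 MPa
Total = 15.63 + 21.58 + 16.84 = 54.057 MPa
Pore pressure P_p = 1000 kg/m³ × 9.81 m/s² × 2410 m = 2.364×10^7 Pa = 23.64 MPa
Effective stress σ' = σ_v − P_p = 54.06 − 23.64 = 30.415 MPa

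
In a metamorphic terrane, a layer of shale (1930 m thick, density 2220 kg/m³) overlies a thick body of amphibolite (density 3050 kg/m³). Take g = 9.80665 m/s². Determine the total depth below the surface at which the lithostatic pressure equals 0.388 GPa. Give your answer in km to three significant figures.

13.5 km

Pressure at base of upper layers: 2220×9.80665×1930 = 4.202×10^7 Pa = 0.04202 GPa
Remaining pressure to be supplied by amphibolite: 3.880×10^8 − 4.202×10^7 = 3.460×10^8 Pa
Additional depth in amphibolite = 3.460×10^8 Pa / (3050 kg/m³ × 9.80665 m/s²) = 11567 m
Total depth = 1930 m + 11567 m = 13497 m
= 13.497 km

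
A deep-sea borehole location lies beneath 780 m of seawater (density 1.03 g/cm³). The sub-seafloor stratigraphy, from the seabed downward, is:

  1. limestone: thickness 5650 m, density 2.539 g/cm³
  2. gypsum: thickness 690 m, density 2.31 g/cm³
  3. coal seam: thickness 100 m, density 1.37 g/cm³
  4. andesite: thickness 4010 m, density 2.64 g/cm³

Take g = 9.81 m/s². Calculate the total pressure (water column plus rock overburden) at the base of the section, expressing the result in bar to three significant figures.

seawater: 1030 kg/m³ × 9.81 m/s² × 780 m = 7.881×10^6 Pa = 78.81 bar
limestone: 2539 kg/m³ × 9.81 m/s² × 5650 m = 1.407×10^8 Pa = 1407 bar
gypsum: 2310 kg/m³ × 9.81 m/s² × 690 m = 1.564×10^7 Pa = 156.4 bar
coal seam: 1370 kg/m³ × 9.81 m/s² × 100 m = 1.344×10^6 Pa = 13.44 bar
andesite: 2640 kg/m³ × 9.81 m/s² × 4010 m = 1.039×10^8 Pa = 1039 bar
Total = 78.81 + 1407 + 156.4 + 13.44 + 1039 = 2694.4 bar

2690 bar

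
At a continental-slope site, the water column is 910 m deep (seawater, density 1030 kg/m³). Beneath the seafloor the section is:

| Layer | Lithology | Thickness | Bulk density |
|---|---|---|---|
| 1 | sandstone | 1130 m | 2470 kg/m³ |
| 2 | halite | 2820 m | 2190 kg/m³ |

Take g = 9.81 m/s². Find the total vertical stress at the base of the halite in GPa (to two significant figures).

seawater: 1030 kg/m³ × 9.81 m/s² × 910 m = 9.195×10^6 Pa = 9.195×10^-3 GPa
sandstone: 2470 kg/m³ × 9.81 m/s² × 1130 m = 2.738×10^7 Pa = 0.02738 GPa
halite: 2190 kg/m³ × 9.81 m/s² × 2820 m = 6.058×10^7 Pa = 0.06058 GPa
Total = 9.195×10^-3 + 0.02738 + 0.06058 = 0.097160 GPa

0.097 GPa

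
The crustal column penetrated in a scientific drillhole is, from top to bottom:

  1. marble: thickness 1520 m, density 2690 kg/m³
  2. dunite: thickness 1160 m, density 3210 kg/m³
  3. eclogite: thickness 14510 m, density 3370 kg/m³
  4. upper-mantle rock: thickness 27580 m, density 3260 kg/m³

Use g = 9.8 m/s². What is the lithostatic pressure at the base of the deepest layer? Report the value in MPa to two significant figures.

marble: 2690 kg/m³ × 9.8 m/s² × 1520 m = 4.007×10^7 Pa = 40.07 MPa
dunite: 3210 kg/m³ × 9.8 m/s² × 1160 m = 3.649×10^7 Pa = 36.49 MPa
eclogite: 3370 kg/m³ × 9.8 m/s² × 14510 m = 4.792×10^8 Pa = 479.2 MPa
upper-mantle rock: 3260 kg/m³ × 9.8 m/s² × 27580 m = 8.811×10^8 Pa = 881.1 MPa
Total = 40.07 + 36.49 + 479.2 + 881.1 = 1436.9 MPa

1400 MPa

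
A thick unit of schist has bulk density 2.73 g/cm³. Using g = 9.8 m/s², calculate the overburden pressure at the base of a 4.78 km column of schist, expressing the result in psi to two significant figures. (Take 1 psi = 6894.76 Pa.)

schist: 2730 kg/m³ × 9.8 m/s² × 4780 m = 1.279×10^8 Pa = 18548 psi

19000 psi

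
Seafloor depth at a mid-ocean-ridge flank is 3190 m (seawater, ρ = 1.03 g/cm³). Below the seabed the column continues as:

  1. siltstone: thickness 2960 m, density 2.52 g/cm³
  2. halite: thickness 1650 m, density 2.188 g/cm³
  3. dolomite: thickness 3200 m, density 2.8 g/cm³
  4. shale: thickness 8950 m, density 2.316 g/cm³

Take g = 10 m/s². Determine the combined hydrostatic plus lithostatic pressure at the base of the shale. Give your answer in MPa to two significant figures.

seawater: 1030 kg/m³ × 10 m/s² × 3190 m = 3.286×10^7 Pa = 32.86 MPa
siltstone: 2520 kg/m³ × 10 m/s² × 2960 m = 7.459×10^7 Pa = 74.59 MPa
halite: 2188 kg/m³ × 10 m/s² × 1650 m = 3.610×10^7 Pa = 36.10 MPa
dolomite: 2800 kg/m³ × 10 m/s² × 3200 m = 8.960×10^7 Pa = 89.60 MPa
shale: 2316 kg/m³ × 10 m/s² × 8950 m = 2.073×10^8 Pa = 207.3 MPa
Total = 32.86 + 74.59 + 36.10 + 89.60 + 207.3 = 440.43 MPa

440 MPa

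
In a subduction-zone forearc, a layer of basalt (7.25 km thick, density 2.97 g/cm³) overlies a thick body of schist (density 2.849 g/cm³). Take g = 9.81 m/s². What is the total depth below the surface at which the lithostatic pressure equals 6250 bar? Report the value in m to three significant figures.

22100 m

Pressure at base of upper layers: 2970×9.81×7250 = 2.112×10^8 Pa = 2112 bar
Remaining pressure to be supplied by schist: 6.250×10^8 − 2.112×10^8 = 4.138×10^8 Pa
Additional depth in schist = 4.138×10^8 Pa / (2849 kg/m³ × 9.81 m/s²) = 14804 m
Total depth = 7250 m + 14804 m = 22054 m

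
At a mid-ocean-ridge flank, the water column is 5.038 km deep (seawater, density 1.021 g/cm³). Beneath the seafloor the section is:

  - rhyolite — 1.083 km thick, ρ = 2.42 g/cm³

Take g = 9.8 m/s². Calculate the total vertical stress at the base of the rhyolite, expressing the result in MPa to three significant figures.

seawater: 1021 kg/m³ × 9.8 m/s² × 5038 m = 5.041×10^7 Pa = 50.41 MPa
rhyolite: 2420 kg/m³ × 9.8 m/s² × 1083 m = 2.568×10^7 Pa = 25.68 MPa
Total = 50.41 + 25.68 = 76.094 MPa

76.1 MPa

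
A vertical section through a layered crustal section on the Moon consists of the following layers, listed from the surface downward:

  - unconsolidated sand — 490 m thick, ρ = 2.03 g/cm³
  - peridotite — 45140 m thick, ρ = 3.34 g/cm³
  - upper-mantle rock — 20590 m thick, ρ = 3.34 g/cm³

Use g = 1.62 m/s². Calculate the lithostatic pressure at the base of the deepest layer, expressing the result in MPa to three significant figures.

unconsolidated sand: 2030 kg/m³ × 1.62 m/s² × 490 m = 1.611×10^6 Pa = 1.611 MPa
peridotite: 3340 kg/m³ × 1.62 m/s² × 45140 m = 2.442×10^8 Pa = 244.2 MPa
upper-mantle rock: 3340 kg/m³ × 1.62 m/s² × 20590 m = 1.114×10^8 Pa = 111.4 MPa
Total = 1.611 + 244.2 + 111.4 = 357.26 MPa

357 MPa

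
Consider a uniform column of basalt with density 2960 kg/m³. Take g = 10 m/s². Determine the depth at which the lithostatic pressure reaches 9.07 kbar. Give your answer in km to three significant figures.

30.6 km

h = P/(ρg) = 9.07 kbar / (2960 kg/m³ × 10 m/s²) = 9.070×10^8 Pa / 29600 Pa/m = 30642 m
= 30.642 km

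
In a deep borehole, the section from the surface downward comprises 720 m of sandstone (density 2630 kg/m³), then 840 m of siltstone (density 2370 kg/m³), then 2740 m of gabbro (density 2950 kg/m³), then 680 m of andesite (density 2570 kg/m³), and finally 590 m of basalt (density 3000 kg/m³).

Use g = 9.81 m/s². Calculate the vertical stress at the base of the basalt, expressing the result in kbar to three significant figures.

sandstone: 2630 kg/m³ × 9.81 m/s² × 720 m = 1.858×10^7 Pa = 0.1858 kbar
siltstone: 2370 kg/m³ × 9.81 m/s² × 840 m = 1.953×10^7 Pa = 0.1953 kbar
gabbro: 2950 kg/m³ × 9.81 m/s² × 2740 m = 7.929×10^7 Pa = 0.7929 kbar
andesite: 2570 kg/m³ × 9.81 m/s² × 680 m = 1.714×10^7 Pa = 0.1714 kbar
basalt: 3000 kg/m³ × 9.81 m/s² × 590 m = 1.736×10^7 Pa = 0.1736 kbar
Total = 0.1858 + 0.1953 + 0.7929 + 0.1714 + 0.1736 = 1.5191 kbar

1.52 kbar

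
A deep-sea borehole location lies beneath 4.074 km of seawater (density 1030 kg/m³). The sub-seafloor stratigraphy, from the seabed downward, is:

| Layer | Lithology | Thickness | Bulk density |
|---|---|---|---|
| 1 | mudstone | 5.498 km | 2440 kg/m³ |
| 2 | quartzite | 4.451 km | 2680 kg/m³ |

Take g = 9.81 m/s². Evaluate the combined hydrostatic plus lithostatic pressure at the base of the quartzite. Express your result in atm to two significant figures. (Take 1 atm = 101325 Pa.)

2900 atm

seawater: 1030 kg/m³ × 9.81 m/s² × 4074 m = 4.116×10^7 Pa = 406.3 atm
mudstone: 2440 kg/m³ × 9.81 m/s² × 5498 m = 1.316×10^8 Pa = 1299 atm
quartzite: 2680 kg/m³ × 9.81 m/s² × 4451 m = 1.170×10^8 Pa = 1155 atm
Total = 406.3 + 1299 + 1155 = 2860.0 atm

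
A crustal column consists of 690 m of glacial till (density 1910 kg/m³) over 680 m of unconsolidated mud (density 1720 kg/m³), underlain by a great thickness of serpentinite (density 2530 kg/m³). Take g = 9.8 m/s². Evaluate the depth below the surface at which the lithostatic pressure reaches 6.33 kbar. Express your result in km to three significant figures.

Pressure at base of upper layers: 1910×9.8×690 + 1720×9.8×680 = 2.438×10^7 Pa = 0.2438 kbar
Remaining pressure to be supplied by serpentinite: 6.330×10^8 − 2.438×10^7 = 6.086×10^8 Pa
Additional depth in serpentinite = 6.086×10^8 Pa / (2530 kg/m³ × 9.8 m/s²) = 24547 m
Total depth = 1370 m + 24547 m = 25917 m
= 25.917 km

25.9 km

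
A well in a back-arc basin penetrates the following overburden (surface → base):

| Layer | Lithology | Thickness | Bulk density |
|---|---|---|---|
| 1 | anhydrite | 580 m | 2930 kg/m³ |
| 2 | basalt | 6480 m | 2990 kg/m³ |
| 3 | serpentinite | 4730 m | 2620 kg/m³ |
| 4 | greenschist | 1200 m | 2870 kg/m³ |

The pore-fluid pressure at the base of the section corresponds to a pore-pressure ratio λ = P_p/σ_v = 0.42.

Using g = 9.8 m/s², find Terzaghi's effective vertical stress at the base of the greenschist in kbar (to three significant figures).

2.10 kbar

Overburden (lithostatic) stress σ_v:
anhydrite: 2930 kg/m³ × 9.8 m/s² × 580 m = 1.665×10^7 Pa = 16.65 MPa
basalt: 2990 kg/m³ × 9.8 m/s² × 6480 m = 1.899×10^8 Pa = 189.9 MPa
serpentinite: 2620 kg/m³ × 9.8 m/s² × 4730 m = 1.214×10^8 Pa = 121.4 MPa
greenschist: 2870 kg/m³ × 9.8 m/s² × 1200 m = 3.375×10^7 Pa = 33.75 MPa
Total = 16.65 + 189.9 + 121.4 + 33.75 = 361.73 MPa
Pore pressure P_p = λ·σ_v = 0.42 × 361.7 MPa = 151.9 MPa
Effective stress σ' = σ_v − P_p = 361.7 − 151.9 = 209.80 MPa = 2.0980 kbar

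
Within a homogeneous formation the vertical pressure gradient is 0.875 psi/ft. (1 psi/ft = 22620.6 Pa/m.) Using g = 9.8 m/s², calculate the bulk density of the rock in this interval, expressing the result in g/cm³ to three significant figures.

ρ = (dP/dz)/g = 0.875 psi/ft / 9.8 m/s² = 19793 Pa/m / 9.8 m/s² = 2019.7 kg/m³
= 2.020 g/cm³

2.02 g/cm³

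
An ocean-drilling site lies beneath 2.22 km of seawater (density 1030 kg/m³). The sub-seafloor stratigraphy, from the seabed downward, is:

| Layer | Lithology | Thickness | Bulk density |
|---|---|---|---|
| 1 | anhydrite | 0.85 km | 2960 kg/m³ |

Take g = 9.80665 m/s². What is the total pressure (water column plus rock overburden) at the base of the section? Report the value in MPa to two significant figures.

47 MPa

seawater: 1030 kg/m³ × 9.80665 m/s² × 2220 m = 2.242×10^7 Pa = 22.42 MPa
anhydrite: 2960 kg/m³ × 9.80665 m/s² × 850 m = 2.467×10^7 Pa = 24.67 MPa
Total = 22.42 + 24.67 = 47.097 MPa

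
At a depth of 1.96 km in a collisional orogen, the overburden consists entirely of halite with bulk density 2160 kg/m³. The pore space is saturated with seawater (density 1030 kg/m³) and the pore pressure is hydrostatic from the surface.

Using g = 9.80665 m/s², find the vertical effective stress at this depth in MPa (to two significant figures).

22 MPa

Overburden (lithostatic) stress σ_v:
halite: 2160 kg/m³ × 9.80665 m/s² × 1960 m = 4.152×10^7 Pa = 41.52 MPa
Pore pressure P_p = 1030 kg/m³ × 9.80665 m/s² × 1960 m = 1.980×10^7 Pa = 19.80 MPa
Effective stress σ' = σ_v − P_p = 41.52 − 19.80 = 21.720 MPa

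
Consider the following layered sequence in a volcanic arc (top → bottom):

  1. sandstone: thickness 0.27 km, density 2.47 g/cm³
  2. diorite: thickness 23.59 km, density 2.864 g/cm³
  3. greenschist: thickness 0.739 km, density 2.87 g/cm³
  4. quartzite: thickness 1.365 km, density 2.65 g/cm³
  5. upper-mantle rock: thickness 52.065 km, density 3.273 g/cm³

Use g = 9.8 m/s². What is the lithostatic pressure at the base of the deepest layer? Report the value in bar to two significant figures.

24000 bar

sandstone: 2470 kg/m³ × 9.8 m/s² × 270 m = 6.536×10^6 Pa = 65.36 bar
diorite: 2864 kg/m³ × 9.8 m/s² × 23590 m = 6.621×10^8 Pa = 6621 bar
greenschist: 2870 kg/m³ × 9.8 m/s² × 739 m = 2.079×10^7 Pa = 207.9 bar
quartzite: 2650 kg/m³ × 9.8 m/s² × 1365 m = 3.545×10^7 Pa = 354.5 bar
upper-mantle rock: 3273 kg/m³ × 9.8 m/s² × 52065 m = 1.670×10^9 Pa = 16700 bar
Total = 65.36 + 6621 + 207.9 + 354.5 + 16700 = 23949 bar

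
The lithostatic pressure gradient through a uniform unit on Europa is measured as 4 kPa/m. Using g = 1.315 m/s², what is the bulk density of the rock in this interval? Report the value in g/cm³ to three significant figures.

3.04 g/cm³

ρ = (dP/dz)/g = 4 kPa/m / 1.315 m/s² = 4000.0 Pa/m / 1.315 m/s² = 3041.8 kg/m³
= 3.042 g/cm³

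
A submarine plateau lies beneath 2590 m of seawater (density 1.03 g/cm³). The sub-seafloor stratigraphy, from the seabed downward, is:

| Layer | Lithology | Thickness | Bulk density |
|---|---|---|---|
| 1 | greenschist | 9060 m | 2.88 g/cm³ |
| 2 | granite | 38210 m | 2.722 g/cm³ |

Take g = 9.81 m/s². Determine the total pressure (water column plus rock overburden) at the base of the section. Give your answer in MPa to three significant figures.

1300 MPa

seawater: 1030 kg/m³ × 9.81 m/s² × 2590 m = 2.617×10^7 Pa = 26.17 MPa
greenschist: 2880 kg/m³ × 9.81 m/s² × 9060 m = 2.560×10^8 Pa = 256.0 MPa
granite: 2722 kg/m³ × 9.81 m/s² × 38210 m = 1.020×10^9 Pa = 1020 MPa
Total = 26.17 + 256.0 + 1020 = 1302.5 MPa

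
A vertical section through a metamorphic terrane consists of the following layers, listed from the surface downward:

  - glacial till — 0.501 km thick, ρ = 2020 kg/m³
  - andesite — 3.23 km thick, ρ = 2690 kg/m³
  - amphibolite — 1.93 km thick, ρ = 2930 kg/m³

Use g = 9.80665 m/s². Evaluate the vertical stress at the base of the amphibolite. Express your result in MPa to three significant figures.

glacial till: 2020 kg/m³ × 9.80665 m/s² × 501 m = 9.925×10^6 Pa = 9.925 MPa
andesite: 2690 kg/m³ × 9.80665 m/s² × 3230 m = 8.521×10^7 Pa = 85.21 MPa
amphibolite: 2930 kg/m³ × 9.80665 m/s² × 1930 m = 5.546×10^7 Pa = 55.46 MPa
Total = 9.925 + 85.21 + 55.46 = 150.59 MPa

151 MPa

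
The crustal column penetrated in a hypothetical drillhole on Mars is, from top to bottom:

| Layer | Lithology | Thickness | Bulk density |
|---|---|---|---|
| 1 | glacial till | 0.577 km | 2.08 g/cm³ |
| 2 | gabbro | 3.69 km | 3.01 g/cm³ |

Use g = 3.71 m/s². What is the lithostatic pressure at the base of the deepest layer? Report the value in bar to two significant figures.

460 bar

glacial till: 2080 kg/m³ × 3.71 m/s² × 577 m = 4.453×10^6 Pa = 44.53 bar
gabbro: 3010 kg/m³ × 3.71 m/s² × 3690 m = 4.121×10^7 Pa = 412.1 bar
Total = 44.53 + 412.1 = 456.59 bar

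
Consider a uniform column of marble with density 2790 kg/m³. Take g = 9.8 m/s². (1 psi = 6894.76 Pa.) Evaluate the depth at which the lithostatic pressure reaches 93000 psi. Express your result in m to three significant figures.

23500 m

h = P/(ρg) = 93000 psi / (2790 kg/m³ × 9.8 m/s²) = 6.412×10^8 Pa / 27342 Pa/m = 23452 m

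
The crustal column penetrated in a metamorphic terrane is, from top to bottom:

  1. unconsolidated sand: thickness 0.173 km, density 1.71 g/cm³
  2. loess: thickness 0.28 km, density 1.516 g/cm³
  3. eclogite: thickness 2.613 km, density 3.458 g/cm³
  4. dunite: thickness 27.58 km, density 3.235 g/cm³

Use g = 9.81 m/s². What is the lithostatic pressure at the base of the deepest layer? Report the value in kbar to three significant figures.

unconsolidated sand: 1710 kg/m³ × 9.81 m/s² × 173 m = 2.902×10^6 Pa = 0.02902 kbar
loess: 1516 kg/m³ × 9.81 m/s² × 280 m = 4.164×10^6 Pa = 0.04164 kbar
eclogite: 3458 kg/m³ × 9.81 m/s² × 2613 m = 8.864×10^7 Pa = 0.8864 kbar
dunite: 3235 kg/m³ × 9.81 m/s² × 27580 m = 8.753×10^8 Pa = 8.753 kbar
Total = 0.02902 + 0.04164 + 0.8864 + 8.753 = 9.7097 kbar

9.71 kbar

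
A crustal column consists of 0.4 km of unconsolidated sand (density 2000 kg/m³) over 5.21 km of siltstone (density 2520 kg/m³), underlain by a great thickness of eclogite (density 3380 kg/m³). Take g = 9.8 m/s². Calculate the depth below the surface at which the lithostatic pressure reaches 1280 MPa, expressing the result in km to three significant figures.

40.1 km

Pressure at base of upper layers: 2000×9.8×400 + 2520×9.8×5210 = 1.365×10^8 Pa = 136.5 MPa
Remaining pressure to be supplied by eclogite: 1.280×10^9 − 1.365×10^8 = 1.143×10^9 Pa
Additional depth in eclogite = 1.143×10^9 Pa / (3380 kg/m³ × 9.8 m/s²) = 34522 m
Total depth = 5610 m + 34522 m = 40132 m
= 40.132 km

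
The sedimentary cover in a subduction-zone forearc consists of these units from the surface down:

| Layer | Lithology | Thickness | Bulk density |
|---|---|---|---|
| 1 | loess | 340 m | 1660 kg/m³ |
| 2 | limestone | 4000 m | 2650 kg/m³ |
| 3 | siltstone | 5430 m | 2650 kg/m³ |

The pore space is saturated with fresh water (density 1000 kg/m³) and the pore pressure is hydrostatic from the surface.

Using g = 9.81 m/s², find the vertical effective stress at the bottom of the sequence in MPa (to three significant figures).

155 MPa

Overburden (lithostatic) stress σ_v:
loess: 1660 kg/m³ × 9.81 m/s² × 340 m = 5.537×10^6 Pa = 5.537 MPa
limestone: 2650 kg/m³ × 9.81 m/s² × 4000 m = 1.040×10^8 Pa = 104.0 MPa
siltstone: 2650 kg/m³ × 9.81 m/s² × 5430 m = 1.412×10^8 Pa = 141.2 MPa
Total = 5.537 + 104.0 + 141.2 = 250.68 MPa
Pore pressure P_p = 1000 kg/m³ × 9.81 m/s² × 9770 m = 9.584×10^7 Pa = 95.84 MPa
Effective stress σ' = σ_v − P_p = 250.7 − 95.84 = 154.84 MPa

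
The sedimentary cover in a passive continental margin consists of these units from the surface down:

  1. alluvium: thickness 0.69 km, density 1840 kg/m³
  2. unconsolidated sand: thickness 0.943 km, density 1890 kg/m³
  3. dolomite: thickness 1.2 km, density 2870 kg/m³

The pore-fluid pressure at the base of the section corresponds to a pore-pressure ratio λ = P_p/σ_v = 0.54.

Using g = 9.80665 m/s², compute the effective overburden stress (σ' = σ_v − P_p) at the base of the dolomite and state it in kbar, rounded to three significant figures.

Overburden (lithostatic) stress σ_v:
alluvium: 1840 kg/m³ × 9.80665 m/s² × 690 m = 1.245×10^7 Pa = 12.45 MPa
unconsolidated sand: 1890 kg/m³ × 9.80665 m/s² × 943 m = 1.748×10^7 Pa = 17.48 MPa
dolomite: 2870 kg/m³ × 9.80665 m/s² × 1200 m = 3.377×10^7 Pa = 33.77 MPa
Total = 12.45 + 17.48 + 33.77 = 63.703 MPa
Pore pressure P_p = λ·σ_v = 0.54 × 63.70 MPa = 34.40 MPa
Effective stress σ' = σ_v − P_p = 63.70 − 34.40 = 29.303 MPa = 0.29303 kbar

0.293 kbar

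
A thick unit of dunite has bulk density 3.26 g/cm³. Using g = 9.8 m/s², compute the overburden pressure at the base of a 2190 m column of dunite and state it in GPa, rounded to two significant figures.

0.070 GPa

dunite: 3260 kg/m³ × 9.8 m/s² × 2190 m = 6.997×10^7 Pa = 0.06997 GPa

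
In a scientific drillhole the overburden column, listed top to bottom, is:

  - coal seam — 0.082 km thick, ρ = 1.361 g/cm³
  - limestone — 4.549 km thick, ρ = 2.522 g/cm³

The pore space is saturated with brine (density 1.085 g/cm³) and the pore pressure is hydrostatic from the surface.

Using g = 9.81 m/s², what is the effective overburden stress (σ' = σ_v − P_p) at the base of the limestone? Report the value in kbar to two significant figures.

0.64 kbar

Overburden (lithostatic) stress σ_v:
coal seam: 1361 kg/m³ × 9.81 m/s² × 82 m = 1.095×10^6 Pa = 1.095 MPa
limestone: 2522 kg/m³ × 9.81 m/s² × 4549 m = 1.125×10^8 Pa = 112.5 MPa
Total = 1.095 + 112.5 = 113.64 MPa
Pore pressure P_p = 1085 kg/m³ × 9.81 m/s² × 4631 m = 4.929×10^7 Pa = 49.29 MPa
Effective stress σ' = σ_v − P_p = 113.6 − 49.29 = 64.349 MPa = 0.64349 kbar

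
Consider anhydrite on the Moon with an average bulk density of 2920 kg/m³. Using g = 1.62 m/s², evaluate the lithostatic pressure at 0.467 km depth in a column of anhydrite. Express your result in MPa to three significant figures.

2.21 MPa

anhydrite: 2920 kg/m³ × 1.62 m/s² × 467 m = 2.209×10^6 Pa = 2.209 MPa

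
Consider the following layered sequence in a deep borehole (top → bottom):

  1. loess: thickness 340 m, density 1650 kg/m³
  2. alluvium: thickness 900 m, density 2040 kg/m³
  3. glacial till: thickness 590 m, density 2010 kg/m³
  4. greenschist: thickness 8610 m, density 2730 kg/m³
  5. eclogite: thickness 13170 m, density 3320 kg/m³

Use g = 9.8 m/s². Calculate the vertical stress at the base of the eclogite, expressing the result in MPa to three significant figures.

loess: 1650 kg/m³ × 9.8 m/s² × 340 m = 5.498×10^6 Pa = 5.498 MPa
alluvium: 2040 kg/m³ × 9.8 m/s² × 900 m = 1.799×10^7 Pa = 17.99 MPa
glacial till: 2010 kg/m³ × 9.8 m/s² × 590 m = 1.162×10^7 Pa = 11.62 MPa
greenschist: 2730 kg/m³ × 9.8 m/s² × 8610 m = 2.304×10^8 Pa = 230.4 MPa
eclogite: 3320 kg/m³ × 9.8 m/s² × 13170 m = 4.285×10^8 Pa = 428.5 MPa
Total = 5.498 + 17.99 + 11.62 + 230.4 + 428.5 = 693.96 MPa

694 MPa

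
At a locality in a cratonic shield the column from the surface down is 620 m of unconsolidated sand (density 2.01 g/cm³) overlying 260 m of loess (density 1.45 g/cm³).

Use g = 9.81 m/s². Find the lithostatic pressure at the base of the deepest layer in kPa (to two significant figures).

16000 kPa

unconsolidated sand: 2010 kg/m³ × 9.81 m/s² × 620 m = 1.223×10^7 Pa = 12225 kPa
loess: 1450 kg/m³ × 9.81 m/s² × 260 m = 3.698×10^6 Pa = 3698 kPa
Total = 12225 + 3698 = 15924 kPa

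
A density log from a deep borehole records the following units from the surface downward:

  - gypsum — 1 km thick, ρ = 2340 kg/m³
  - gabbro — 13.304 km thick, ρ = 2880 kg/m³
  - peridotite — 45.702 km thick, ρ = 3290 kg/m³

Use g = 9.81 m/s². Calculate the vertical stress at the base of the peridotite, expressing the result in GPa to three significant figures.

gypsum: 2340 kg/m³ × 9.81 m/s² × 1000 m = 2.296×10^7 Pa = 0.02296 GPa
gabbro: 2880 kg/m³ × 9.81 m/s² × 13304 m = 3.759×10^8 Pa = 0.3759 GPa
peridotite: 3290 kg/m³ × 9.81 m/s² × 45702 m = 1.475×10^9 Pa = 1.475 GPa
Total = 0.02296 + 0.3759 + 1.475 = 1.8739 GPa

1.87 GPa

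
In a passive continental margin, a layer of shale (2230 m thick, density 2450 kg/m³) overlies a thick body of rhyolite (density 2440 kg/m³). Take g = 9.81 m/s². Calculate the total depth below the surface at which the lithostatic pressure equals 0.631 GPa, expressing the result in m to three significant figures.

Pressure at base of upper layers: 2450×9.81×2230 = 5.360×10^7 Pa = 0.05360 GPa
Remaining pressure to be supplied by rhyolite: 6.310×10^8 − 5.360×10^7 = 5.774×10^8 Pa
Additional depth in rhyolite = 5.774×10^8 Pa / (2440 kg/m³ × 9.81 m/s²) = 24122 m
Total depth = 2230 m + 24122 m = 26352 m

26400 m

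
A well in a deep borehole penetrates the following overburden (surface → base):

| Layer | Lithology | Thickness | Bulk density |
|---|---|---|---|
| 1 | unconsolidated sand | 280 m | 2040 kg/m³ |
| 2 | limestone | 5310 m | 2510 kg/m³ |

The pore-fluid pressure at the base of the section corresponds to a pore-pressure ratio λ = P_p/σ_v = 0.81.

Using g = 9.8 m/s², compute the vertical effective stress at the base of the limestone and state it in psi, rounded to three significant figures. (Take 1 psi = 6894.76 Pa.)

Overburden (lithostatic) stress σ_v:
unconsolidated sand: 2040 kg/m³ × 9.8 m/s² × 280 m = 5.598×10^6 Pa = 5.598 MPa
limestone: 2510 kg/m³ × 9.8 m/s² × 5310 m = 1.306×10^8 Pa = 130.6 MPa
Total = 5.598 + 130.6 = 136.21 MPa
Pore pressure P_p = λ·σ_v = 0.81 × 136.2 MPa = 110.3 MPa
Effective stress σ' = σ_v − P_p = 136.2 − 110.3 = 25.880 MPa = 3753.6 psi

3750 psi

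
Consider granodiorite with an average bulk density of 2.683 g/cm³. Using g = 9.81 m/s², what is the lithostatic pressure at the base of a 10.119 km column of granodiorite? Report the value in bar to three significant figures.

2660 bar

granodiorite: 2683 kg/m³ × 9.81 m/s² × 10119 m = 2.663×10^8 Pa = 2663 bar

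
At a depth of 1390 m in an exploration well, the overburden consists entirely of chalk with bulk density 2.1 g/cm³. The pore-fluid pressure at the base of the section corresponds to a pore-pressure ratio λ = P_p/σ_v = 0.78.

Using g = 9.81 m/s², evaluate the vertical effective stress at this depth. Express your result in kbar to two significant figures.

0.063 kbar

Overburden (lithostatic) stress σ_v:
chalk: 2100 kg/m³ × 9.81 m/s² × 1390 m = 2.864×10^7 Pa = 28.64 MPa
Pore pressure P_p = λ·σ_v = 0.78 × 28.64 MPa = 22.34 MPa
Effective stress σ' = σ_v − P_p = 28.64 − 22.34 = 6.2998 MPa = 0.062998 kbar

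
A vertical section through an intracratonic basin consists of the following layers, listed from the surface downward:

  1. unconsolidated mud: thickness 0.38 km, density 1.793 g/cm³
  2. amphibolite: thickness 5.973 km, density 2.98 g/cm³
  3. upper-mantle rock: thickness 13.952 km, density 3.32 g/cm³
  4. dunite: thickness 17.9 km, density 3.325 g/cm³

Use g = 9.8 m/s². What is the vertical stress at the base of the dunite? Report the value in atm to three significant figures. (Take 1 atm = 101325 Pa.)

unconsolidated mud: 1793 kg/m³ × 9.8 m/s² × 380 m = 6.677×10^6 Pa = 65.90 atm
amphibolite: 2980 kg/m³ × 9.8 m/s² × 5973 m = 1.744×10^8 Pa = 1722 atm
upper-mantle rock: 3320 kg/m³ × 9.8 m/s² × 13952 m = 4.539×10^8 Pa = 4480 atm
dunite: 3325 kg/m³ × 9.8 m/s² × 17900 m = 5.833×10^8 Pa = 5756 atm
Total = 65.90 + 1722 + 4480 + 5756 = 12024 atm

12000 atm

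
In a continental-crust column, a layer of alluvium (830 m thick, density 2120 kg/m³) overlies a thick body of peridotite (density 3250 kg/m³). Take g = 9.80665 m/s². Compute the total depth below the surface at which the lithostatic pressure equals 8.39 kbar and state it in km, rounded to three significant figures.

26.6 km

Pressure at base of upper layers: 2120×9.80665×830 = 1.726×10^7 Pa = 0.1726 kbar
Remaining pressure to be supplied by peridotite: 8.390×10^8 − 1.726×10^7 = 8.217×10^8 Pa
Additional depth in peridotite = 8.217×10^8 Pa / (3250 kg/m³ × 9.80665 m/s²) = 25783 m
Total depth = 830 m + 25783 m = 26613 m
= 26.613 km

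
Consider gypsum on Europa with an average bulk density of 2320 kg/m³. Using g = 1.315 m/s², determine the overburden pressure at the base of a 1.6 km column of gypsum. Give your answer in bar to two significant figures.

gypsum: 2320 kg/m³ × 1.315 m/s² × 1600 m = 4.881×10^6 Pa = 48.81 bar

49 bar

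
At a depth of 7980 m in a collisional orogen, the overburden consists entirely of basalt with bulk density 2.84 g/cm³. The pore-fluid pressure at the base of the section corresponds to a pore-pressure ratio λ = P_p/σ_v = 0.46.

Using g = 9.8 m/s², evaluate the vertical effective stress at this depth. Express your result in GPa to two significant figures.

Overburden (lithostatic) stress σ_v:
basalt: 2840 kg/m³ × 9.8 m/s² × 7980 m = 2.221×10^8 Pa = 222.1 MPa
Pore pressure P_p = λ·σ_v = 0.46 × 222.1 MPa = 102.2 MPa
Effective stress σ' = σ_v − P_p = 222.1 − 102.2 = 119.93 MPa = 0.11993 GPa

0.12 GPa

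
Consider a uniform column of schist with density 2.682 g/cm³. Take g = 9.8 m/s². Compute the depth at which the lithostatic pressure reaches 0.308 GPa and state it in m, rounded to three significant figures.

11700 m

h = P/(ρg) = 0.308 GPa / (2682 kg/m³ × 9.8 m/s²) = 3.080×10^8 Pa / 26284 Pa/m = 11718 m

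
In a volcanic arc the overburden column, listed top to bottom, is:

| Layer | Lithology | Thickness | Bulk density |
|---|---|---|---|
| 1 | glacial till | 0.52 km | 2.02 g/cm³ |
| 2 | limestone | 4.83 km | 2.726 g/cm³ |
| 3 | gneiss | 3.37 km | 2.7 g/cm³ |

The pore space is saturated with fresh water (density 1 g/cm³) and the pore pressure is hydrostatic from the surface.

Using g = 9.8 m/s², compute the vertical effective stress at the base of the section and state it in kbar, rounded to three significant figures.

1.43 kbar

Overburden (lithostatic) stress σ_v:
glacial till: 2020 kg/m³ × 9.8 m/s² × 520 m = 1.029×10^7 Pa = 10.29 MPa
limestone: 2726 kg/m³ × 9.8 m/s² × 4830 m = 1.290×10^8 Pa = 129.0 MPa
gneiss: 2700 kg/m³ × 9.8 m/s² × 3370 m = 8.917×10^7 Pa = 89.17 MPa
Total = 10.29 + 129.0 + 89.17 = 228.50 MPa
Pore pressure P_p = 1000 kg/m³ × 9.8 m/s² × 8720 m = 8.546×10^7 Pa = 85.46 MPa
Effective stress σ' = σ_v − P_p = 228.5 − 85.46 = 143.04 MPa = 1.4304 kbar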